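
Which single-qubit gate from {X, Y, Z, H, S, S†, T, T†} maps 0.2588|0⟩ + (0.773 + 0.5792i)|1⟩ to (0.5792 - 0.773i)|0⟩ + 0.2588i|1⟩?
Y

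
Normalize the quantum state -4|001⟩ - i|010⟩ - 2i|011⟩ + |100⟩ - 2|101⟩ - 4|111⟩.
-0.6172|001⟩ - 0.1543i|010⟩ - 0.3086i|011⟩ + 0.1543|100⟩ - 0.3086|101⟩ - 0.6172|111⟩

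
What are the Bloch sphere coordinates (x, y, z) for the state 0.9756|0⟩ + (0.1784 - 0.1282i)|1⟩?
(0.3481, -0.2501, 0.9035)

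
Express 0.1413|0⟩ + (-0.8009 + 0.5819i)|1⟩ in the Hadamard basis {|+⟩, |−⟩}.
(-0.4664 + 0.4115i)|+⟩ + (0.6662 - 0.4115i)|−⟩

With |ψ⟩ = α|0⟩ + β|1⟩, the Hadamard-basis coefficients are ⟨+|ψ⟩ = (α + β)/√2 and ⟨−|ψ⟩ = (α − β)/√2.
Here α = 0.1413, β = (-0.8009 + 0.5819i): (α + β)/√2 = (-0.4664 + 0.4115i), (α − β)/√2 = (0.6662 - 0.4115i).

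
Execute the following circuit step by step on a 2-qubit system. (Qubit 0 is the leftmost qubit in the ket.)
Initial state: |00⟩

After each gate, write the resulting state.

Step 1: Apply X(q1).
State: |01⟩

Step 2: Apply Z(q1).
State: -|01⟩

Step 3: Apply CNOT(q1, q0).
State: -|11⟩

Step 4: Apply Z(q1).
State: |11⟩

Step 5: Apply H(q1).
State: 1/√2|10⟩ - 1/√2|11⟩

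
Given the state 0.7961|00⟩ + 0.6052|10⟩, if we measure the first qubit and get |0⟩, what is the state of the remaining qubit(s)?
|0⟩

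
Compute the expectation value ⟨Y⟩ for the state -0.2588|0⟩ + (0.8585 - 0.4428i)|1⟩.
0.2292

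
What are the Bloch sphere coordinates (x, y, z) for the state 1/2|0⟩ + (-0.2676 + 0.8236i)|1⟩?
(-0.2676, 0.8236, -0.4999)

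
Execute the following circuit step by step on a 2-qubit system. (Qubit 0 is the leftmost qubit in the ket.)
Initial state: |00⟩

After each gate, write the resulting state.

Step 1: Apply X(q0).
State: |10⟩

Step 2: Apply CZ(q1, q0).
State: |10⟩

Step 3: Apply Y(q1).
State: i|11⟩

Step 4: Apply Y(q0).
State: |01⟩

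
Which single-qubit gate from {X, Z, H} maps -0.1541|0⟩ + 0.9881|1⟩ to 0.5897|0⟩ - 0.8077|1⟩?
H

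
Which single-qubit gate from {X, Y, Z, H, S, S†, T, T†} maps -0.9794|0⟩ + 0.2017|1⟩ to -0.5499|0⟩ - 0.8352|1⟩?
H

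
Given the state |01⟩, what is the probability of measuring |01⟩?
1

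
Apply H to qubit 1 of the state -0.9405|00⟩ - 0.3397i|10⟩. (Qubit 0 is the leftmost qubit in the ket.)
-0.665|00⟩ - 0.665|01⟩ - 0.2402i|10⟩ - 0.2402i|11⟩

H on qubit 1 mixes each pair of kets that differ only in qubit 1: amplitudes (a, b) of (|…0…⟩, |…1…⟩) become ((a + b)/√2, (a − b)/√2). Kets absent from the input have amplitude 0.
(|00⟩, |01⟩): (a, b) = (-0.9405, 0) → (-0.665, -0.665)
(|10⟩, |11⟩): (a, b) = (-0.3397i, 0) → (-0.2402i, -0.2402i)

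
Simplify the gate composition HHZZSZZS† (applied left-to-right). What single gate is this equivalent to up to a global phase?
I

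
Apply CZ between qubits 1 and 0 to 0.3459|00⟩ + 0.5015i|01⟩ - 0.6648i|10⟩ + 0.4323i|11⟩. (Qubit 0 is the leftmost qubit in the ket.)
0.3459|00⟩ + 0.5015i|01⟩ - 0.6648i|10⟩ - 0.4323i|11⟩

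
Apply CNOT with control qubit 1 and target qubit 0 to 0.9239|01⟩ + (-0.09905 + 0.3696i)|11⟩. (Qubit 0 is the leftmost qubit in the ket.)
(-0.09905 + 0.3696i)|01⟩ + 0.9239|11⟩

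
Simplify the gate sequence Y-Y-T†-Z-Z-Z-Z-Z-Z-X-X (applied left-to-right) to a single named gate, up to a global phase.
T†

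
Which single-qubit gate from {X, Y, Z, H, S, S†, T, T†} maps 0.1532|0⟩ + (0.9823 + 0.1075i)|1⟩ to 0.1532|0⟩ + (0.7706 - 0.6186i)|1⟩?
T†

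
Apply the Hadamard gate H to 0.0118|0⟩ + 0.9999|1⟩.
0.7154|0⟩ - 0.6987|1⟩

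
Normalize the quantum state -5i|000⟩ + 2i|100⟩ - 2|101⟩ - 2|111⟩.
-0.822i|000⟩ + 0.3288i|100⟩ - 0.3288|101⟩ - 0.3288|111⟩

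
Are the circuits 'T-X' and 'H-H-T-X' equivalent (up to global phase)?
Yes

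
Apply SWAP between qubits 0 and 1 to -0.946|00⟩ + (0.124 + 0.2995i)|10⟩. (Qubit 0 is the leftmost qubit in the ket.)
-0.946|00⟩ + (0.124 + 0.2995i)|01⟩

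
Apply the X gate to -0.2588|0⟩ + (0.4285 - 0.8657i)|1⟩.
(0.4285 - 0.8657i)|0⟩ - 0.2588|1⟩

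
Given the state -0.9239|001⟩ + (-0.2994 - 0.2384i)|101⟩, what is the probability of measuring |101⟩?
0.1465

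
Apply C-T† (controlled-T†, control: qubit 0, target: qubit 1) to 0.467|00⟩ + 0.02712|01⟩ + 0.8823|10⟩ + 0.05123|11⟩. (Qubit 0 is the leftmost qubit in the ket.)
0.467|00⟩ + 0.02712|01⟩ + 0.8823|10⟩ + (0.03623 - 0.03623i)|11⟩

C-T† leaves the control-|0⟩ kets |00⟩, |01⟩ unchanged and applies T† to qubit 1 on the control-|1⟩ pair (|10⟩, |11⟩).
T† = [[1, 0], [0, (1/√2 - (1/√2)i)]].
With a = amp(|10⟩) = 0.8823 and b = amp(|11⟩) = 0.05123:
new amp(|10⟩) = (1)·a = 0.8823
new amp(|11⟩) = (1/√2 - (1/√2)i)·b = (0.03623 - 0.03623i)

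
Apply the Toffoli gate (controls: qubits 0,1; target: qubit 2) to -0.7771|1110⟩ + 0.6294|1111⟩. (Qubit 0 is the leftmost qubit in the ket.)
-0.7771|1100⟩ + 0.6294|1101⟩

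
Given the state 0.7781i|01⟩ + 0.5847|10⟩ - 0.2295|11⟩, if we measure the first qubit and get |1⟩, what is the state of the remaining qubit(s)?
0.9309|0⟩ - 0.3654|1⟩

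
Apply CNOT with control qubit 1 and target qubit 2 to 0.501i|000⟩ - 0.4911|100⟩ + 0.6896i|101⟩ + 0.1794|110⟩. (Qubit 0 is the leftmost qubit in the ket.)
0.501i|000⟩ - 0.4911|100⟩ + 0.6896i|101⟩ + 0.1794|111⟩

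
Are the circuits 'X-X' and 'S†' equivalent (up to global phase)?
No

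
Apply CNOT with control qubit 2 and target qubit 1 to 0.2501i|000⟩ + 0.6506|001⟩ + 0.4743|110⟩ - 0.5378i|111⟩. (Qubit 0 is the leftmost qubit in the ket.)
0.2501i|000⟩ + 0.6506|011⟩ - 0.5378i|101⟩ + 0.4743|110⟩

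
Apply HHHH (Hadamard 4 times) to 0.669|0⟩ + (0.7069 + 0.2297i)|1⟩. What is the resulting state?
0.669|0⟩ + (0.7069 + 0.2297i)|1⟩

H² = I, so an even number of Hadamards cancels: H^4 = I and the state is unchanged.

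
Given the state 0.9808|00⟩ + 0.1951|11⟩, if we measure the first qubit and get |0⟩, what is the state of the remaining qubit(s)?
|0⟩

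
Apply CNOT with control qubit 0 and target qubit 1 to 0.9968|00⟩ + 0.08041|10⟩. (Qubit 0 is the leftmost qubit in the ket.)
0.9968|00⟩ + 0.08041|11⟩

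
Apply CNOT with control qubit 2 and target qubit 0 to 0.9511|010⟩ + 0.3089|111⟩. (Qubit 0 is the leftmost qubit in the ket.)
0.9511|010⟩ + 0.3089|011⟩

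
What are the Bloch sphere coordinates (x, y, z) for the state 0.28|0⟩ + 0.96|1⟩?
(0.5376, 0, -0.8432)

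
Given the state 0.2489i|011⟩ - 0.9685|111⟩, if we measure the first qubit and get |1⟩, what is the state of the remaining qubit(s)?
-|11⟩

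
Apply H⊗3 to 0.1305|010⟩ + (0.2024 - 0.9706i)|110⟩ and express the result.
(0.1177 - 0.3432i)|000⟩ + (0.1177 - 0.3432i)|001⟩ + (-0.1177 + 0.3432i)|010⟩ + (-0.1177 + 0.3432i)|011⟩ + (-0.02542 + 0.3432i)|100⟩ + (-0.02542 + 0.3432i)|101⟩ + (0.02542 - 0.3432i)|110⟩ + (0.02542 - 0.3432i)|111⟩

H⊗3 gives amp(|y⟩) = (1/2√2) Σ_x (−1)^(x·y) amp(|x⟩), where x·y is the number of positions in which both x and y have a 1.
|000⟩: (0.1305 + (0.2024 - 0.9706i))/(2√2) = (0.1177 - 0.3432i)
|001⟩: (0.1305 + (0.2024 - 0.9706i))/(2√2) = (0.1177 - 0.3432i)
|010⟩: (-0.1305 - (0.2024 - 0.9706i))/(2√2) = (-0.1177 + 0.3432i)
|011⟩: (-0.1305 - (0.2024 - 0.9706i))/(2√2) = (-0.1177 + 0.3432i)
|100⟩: (0.1305 - (0.2024 - 0.9706i))/(2√2) = (-0.02542 + 0.3432i)
|101⟩: (0.1305 - (0.2024 - 0.9706i))/(2√2) = (-0.02542 + 0.3432i)
|110⟩: (-0.1305 + (0.2024 - 0.9706i))/(2√2) = (0.02542 - 0.3432i)
|111⟩: (-0.1305 + (0.2024 - 0.9706i))/(2√2) = (0.02542 - 0.3432i)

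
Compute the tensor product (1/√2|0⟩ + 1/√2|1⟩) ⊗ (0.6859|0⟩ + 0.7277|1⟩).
0.485|00⟩ + 0.5146|01⟩ + 0.485|10⟩ + 0.5146|11⟩

amp(|b₁b₂…⟩) = product of the factor amplitudes for bits b₁, b₂, …; only kets whose every factor amplitude is nonzero survive.
|00⟩: (1/√2)(0.6859) = 0.485
|01⟩: (1/√2)(0.7277) = 0.5146
|10⟩: (1/√2)(0.6859) = 0.485
|11⟩: (1/√2)(0.7277) = 0.5146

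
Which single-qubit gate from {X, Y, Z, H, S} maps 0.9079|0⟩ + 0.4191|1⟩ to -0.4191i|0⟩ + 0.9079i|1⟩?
Y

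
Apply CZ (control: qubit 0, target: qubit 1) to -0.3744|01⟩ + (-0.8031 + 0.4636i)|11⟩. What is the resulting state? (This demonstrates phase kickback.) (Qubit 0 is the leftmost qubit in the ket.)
-0.3744|01⟩ + (0.8031 - 0.4636i)|11⟩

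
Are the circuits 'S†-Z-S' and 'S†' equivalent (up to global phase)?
No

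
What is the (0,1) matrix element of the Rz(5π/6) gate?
0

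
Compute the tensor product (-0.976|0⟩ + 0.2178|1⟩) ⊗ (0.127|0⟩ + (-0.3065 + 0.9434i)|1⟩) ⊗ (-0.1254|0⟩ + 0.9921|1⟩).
0.01554|000⟩ - 0.123|001⟩ + (-0.03751 + 0.1155i)|010⟩ + (0.2968 - 0.9135i)|011⟩ - 0.003469|100⟩ + 0.02744|101⟩ + (0.008371 - 0.02577i)|110⟩ + (-0.06623 + 0.2038i)|111⟩

amp(|b₁b₂…⟩) = product of the factor amplitudes for bits b₁, b₂, …; only kets whose every factor amplitude is nonzero survive.
|000⟩: (-0.976)(0.127)(-0.1254) = 0.01554
|001⟩: (-0.976)(0.127)(0.9921) = -0.123
|010⟩: (-0.976)(-0.3065 + 0.9434i)(-0.1254) = (-0.03751 + 0.1155i)
|011⟩: (-0.976)(-0.3065 + 0.9434i)(0.9921) = (0.2968 - 0.9135i)
|100⟩: (0.2178)(0.127)(-0.1254) = -0.003469
|101⟩: (0.2178)(0.127)(0.9921) = 0.02744
|110⟩: (0.2178)(-0.3065 + 0.9434i)(-0.1254) = (0.008371 - 0.02577i)
|111⟩: (0.2178)(-0.3065 + 0.9434i)(0.9921) = (-0.06623 + 0.2038i)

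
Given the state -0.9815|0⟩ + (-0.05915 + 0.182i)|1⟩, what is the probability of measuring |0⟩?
0.9633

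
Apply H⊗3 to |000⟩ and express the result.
1/√8|000⟩ + 1/√8|001⟩ + 1/√8|010⟩ + 1/√8|011⟩ + 1/√8|100⟩ + 1/√8|101⟩ + 1/√8|110⟩ + 1/√8|111⟩

H⊗3 gives amp(|y⟩) = (1/2√2) Σ_x (−1)^(x·y) amp(|x⟩), where x·y is the number of positions in which both x and y have a 1.
|000⟩: (1)/(2√2) = 1/√8
|001⟩: (1)/(2√2) = 1/√8
|010⟩: (1)/(2√2) = 1/√8
|011⟩: (1)/(2√2) = 1/√8
|100⟩: (1)/(2√2) = 1/√8
|101⟩: (1)/(2√2) = 1/√8
|110⟩: (1)/(2√2) = 1/√8
|111⟩: (1)/(2√2) = 1/√8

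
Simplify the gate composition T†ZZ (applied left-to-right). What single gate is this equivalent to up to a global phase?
T†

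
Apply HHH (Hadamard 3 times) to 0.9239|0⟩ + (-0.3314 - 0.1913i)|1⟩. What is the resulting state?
(0.419 - 0.1353i)|0⟩ + (0.8876 + 0.1353i)|1⟩

H² = I, so H^3 = H: a single Hadamard. With (a, b) = (0.9239, (-0.3314 - 0.1913i)), H gives ((a + b)/√2, (a − b)/√2) = ((0.419 - 0.1353i), (0.8876 + 0.1353i)).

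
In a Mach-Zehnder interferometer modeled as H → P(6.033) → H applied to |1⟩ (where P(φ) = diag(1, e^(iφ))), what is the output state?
(0.01557 + 0.1238i)|0⟩ + (0.9844 - 0.1238i)|1⟩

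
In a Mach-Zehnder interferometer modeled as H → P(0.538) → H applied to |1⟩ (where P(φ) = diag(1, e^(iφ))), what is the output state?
(0.07063 - 0.2562i)|0⟩ + (0.9294 + 0.2562i)|1⟩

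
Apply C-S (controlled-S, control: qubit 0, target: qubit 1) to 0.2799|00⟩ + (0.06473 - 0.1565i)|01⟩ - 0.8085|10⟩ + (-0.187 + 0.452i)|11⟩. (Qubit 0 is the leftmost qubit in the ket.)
0.2799|00⟩ + (0.06473 - 0.1565i)|01⟩ - 0.8085|10⟩ + (-0.452 - 0.187i)|11⟩

C-S leaves the control-|0⟩ kets |00⟩, |01⟩ unchanged and applies S to qubit 1 on the control-|1⟩ pair (|10⟩, |11⟩).
S = [[1, 0], [0, i]].
With a = amp(|10⟩) = -0.8085 and b = amp(|11⟩) = (-0.187 + 0.452i):
new amp(|10⟩) = (1)·a = -0.8085
new amp(|11⟩) = (i)·b = (-0.452 - 0.187i)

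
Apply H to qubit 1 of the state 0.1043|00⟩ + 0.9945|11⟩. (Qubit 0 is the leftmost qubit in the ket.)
0.07375|00⟩ + 0.07375|01⟩ + 0.7032|10⟩ - 0.7032|11⟩

H on qubit 1 mixes each pair of kets that differ only in qubit 1: amplitudes (a, b) of (|…0…⟩, |…1…⟩) become ((a + b)/√2, (a − b)/√2). Kets absent from the input have amplitude 0.
(|00⟩, |01⟩): (a, b) = (0.1043, 0) → (0.07375, 0.07375)
(|10⟩, |11⟩): (a, b) = (0, 0.9945) → (0.7032, -0.7032)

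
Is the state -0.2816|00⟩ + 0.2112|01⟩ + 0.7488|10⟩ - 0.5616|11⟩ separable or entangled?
Separable

Writing the state as a|00⟩ + b|01⟩ + c|10⟩ + d|11⟩, it is a product state iff ad − bc = 0.
Here (a, b, c, d) = (-0.2816, 0.2112, 0.7488, -0.5616): ad − bc = (-0.2816)(-0.5616) − (0.2112)(0.7488) = 0, so the state is separable.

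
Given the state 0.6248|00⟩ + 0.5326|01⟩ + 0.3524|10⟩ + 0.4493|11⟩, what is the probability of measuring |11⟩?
0.2019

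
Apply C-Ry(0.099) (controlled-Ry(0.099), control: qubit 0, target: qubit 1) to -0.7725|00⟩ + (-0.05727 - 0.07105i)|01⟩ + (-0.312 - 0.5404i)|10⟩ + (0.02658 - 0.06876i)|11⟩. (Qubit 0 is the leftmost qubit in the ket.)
-0.7725|00⟩ + (-0.05727 - 0.07105i)|01⟩ + (-0.3129 - 0.5363i)|10⟩ + (0.01111 - 0.09541i)|11⟩

C-Ry(0.099) leaves the control-|0⟩ kets |00⟩, |01⟩ unchanged and applies Ry(0.099) to qubit 1 on the control-|1⟩ pair (|10⟩, |11⟩).
Ry(0.099) = [[cos(θ/2), −sin(θ/2)], [sin(θ/2), cos(θ/2)]]; θ = 0.099, cos(θ/2) ≈ 0.998775, sin(θ/2) ≈ 0.0494798.
With a = amp(|10⟩) = (-0.312 - 0.5404i) and b = amp(|11⟩) = (0.02658 - 0.06876i):
new amp(|10⟩) = (0.998775)·a + (-0.0494798)·b = (-0.3129 - 0.5363i)
new amp(|11⟩) = (0.0494798)·a + (0.998775)·b = (0.01111 - 0.09541i)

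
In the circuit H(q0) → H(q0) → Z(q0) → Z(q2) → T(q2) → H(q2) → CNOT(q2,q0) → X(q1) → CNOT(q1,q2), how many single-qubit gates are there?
7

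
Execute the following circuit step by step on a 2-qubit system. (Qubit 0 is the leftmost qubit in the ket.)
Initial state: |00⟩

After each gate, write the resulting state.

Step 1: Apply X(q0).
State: |10⟩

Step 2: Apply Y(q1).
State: i|11⟩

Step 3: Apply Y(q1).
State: |10⟩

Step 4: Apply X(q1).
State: |11⟩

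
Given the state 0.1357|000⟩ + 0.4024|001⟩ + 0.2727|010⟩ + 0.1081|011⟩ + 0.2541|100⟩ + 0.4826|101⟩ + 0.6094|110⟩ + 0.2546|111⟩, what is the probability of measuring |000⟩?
0.01841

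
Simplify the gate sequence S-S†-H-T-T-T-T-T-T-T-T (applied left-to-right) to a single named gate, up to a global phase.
H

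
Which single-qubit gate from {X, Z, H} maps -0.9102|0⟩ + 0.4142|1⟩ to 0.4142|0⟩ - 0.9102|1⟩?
X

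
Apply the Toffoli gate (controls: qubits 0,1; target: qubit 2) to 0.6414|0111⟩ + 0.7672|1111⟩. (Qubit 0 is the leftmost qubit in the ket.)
0.6414|0111⟩ + 0.7672|1101⟩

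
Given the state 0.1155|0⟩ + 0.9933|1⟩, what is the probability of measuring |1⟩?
0.9866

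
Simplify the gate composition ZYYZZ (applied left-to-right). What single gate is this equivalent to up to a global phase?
Z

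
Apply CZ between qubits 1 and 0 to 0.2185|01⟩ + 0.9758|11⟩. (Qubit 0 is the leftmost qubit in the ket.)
0.2185|01⟩ - 0.9758|11⟩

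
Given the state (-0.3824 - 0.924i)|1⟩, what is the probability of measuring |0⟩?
0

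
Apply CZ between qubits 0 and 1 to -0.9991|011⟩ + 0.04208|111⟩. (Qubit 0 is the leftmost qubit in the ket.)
-0.9991|011⟩ - 0.04208|111⟩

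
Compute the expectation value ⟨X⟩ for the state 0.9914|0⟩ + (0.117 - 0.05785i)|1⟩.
0.232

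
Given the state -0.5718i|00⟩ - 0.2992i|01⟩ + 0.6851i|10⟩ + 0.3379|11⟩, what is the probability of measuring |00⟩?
0.327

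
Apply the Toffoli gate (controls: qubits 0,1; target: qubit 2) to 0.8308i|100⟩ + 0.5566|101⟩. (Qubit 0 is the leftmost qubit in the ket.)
0.8308i|100⟩ + 0.5566|101⟩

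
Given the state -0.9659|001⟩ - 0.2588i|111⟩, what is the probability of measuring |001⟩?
0.933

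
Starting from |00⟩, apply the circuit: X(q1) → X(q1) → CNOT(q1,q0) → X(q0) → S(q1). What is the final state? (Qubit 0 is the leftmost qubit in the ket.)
|10⟩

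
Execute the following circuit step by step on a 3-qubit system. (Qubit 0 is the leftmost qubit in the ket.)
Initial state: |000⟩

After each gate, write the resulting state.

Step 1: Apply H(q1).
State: 1/√2|000⟩ + 1/√2|010⟩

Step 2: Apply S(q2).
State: 1/√2|000⟩ + 1/√2|010⟩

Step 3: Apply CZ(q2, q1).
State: 1/√2|000⟩ + 1/√2|010⟩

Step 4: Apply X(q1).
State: 1/√2|000⟩ + 1/√2|010⟩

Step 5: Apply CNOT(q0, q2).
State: 1/√2|000⟩ + 1/√2|010⟩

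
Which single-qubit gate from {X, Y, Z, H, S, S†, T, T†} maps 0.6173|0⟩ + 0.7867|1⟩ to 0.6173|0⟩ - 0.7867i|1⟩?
S†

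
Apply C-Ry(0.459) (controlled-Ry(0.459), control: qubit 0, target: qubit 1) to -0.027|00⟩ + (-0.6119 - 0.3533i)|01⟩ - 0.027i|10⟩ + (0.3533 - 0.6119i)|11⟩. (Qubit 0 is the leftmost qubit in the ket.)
-0.027|00⟩ + (-0.6119 - 0.3533i)|01⟩ + (-0.08037 + 0.1129i)|10⟩ + (0.344 - 0.602i)|11⟩

C-Ry(0.459) leaves the control-|0⟩ kets |00⟩, |01⟩ unchanged and applies Ry(0.459) to qubit 1 on the control-|1⟩ pair (|10⟩, |11⟩).
Ry(0.459) = [[cos(θ/2), −sin(θ/2)], [sin(θ/2), cos(θ/2)]]; θ = 0.459, cos(θ/2) ≈ 0.97378, sin(θ/2) ≈ 0.227491.
With a = amp(|10⟩) = -0.027i and b = amp(|11⟩) = (0.3533 - 0.6119i):
new amp(|10⟩) = (0.97378)·a + (-0.227491)·b = (-0.08037 + 0.1129i)
new amp(|11⟩) = (0.227491)·a + (0.97378)·b = (0.344 - 0.602i)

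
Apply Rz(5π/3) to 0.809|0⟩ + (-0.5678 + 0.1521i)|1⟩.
(-0.7006 - 0.4045i)|0⟩ + (0.4157 - 0.4156i)|1⟩

Rz(5π/3) = [[e^(−iθ/2), 0], [0, e^(iθ/2)]] with e^(±iθ/2) = cos(θ/2) ± i·sin(θ/2); θ = 5π/3, cos(θ/2) ≈ -0.866025, sin(θ/2) ≈ 0.5.
With a = amp(|0⟩) = 0.809 and b = amp(|1⟩) = (-0.5678 + 0.1521i):
new amp(|0⟩) = (-0.866025 - 0.5i)·a = (-0.7006 - 0.4045i)
new amp(|1⟩) = (-0.866025 + 0.5i)·b = (0.4157 - 0.4156i)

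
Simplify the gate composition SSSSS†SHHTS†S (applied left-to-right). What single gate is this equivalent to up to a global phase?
T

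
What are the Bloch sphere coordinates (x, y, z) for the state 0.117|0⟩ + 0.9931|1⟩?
(0.2324, 0, -0.9726)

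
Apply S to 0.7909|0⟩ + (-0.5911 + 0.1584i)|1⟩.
0.7909|0⟩ + (-0.1584 - 0.5911i)|1⟩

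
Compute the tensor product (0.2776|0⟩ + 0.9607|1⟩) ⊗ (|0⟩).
0.2776|00⟩ + 0.9607|10⟩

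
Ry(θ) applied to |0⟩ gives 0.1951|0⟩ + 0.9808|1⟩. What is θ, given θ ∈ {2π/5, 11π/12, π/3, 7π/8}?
7π/8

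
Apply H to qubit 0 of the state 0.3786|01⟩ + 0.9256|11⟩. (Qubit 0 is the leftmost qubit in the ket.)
0.9222|01⟩ - 0.3868|11⟩

H on qubit 0 mixes each pair of kets that differ only in qubit 0: amplitudes (a, b) of (|…0…⟩, |…1…⟩) become ((a + b)/√2, (a − b)/√2). Kets absent from the input have amplitude 0.
(|01⟩, |11⟩): (a, b) = (0.3786, 0.9256) → (0.9222, -0.3868)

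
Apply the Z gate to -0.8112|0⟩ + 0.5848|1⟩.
-0.8112|0⟩ - 0.5848|1⟩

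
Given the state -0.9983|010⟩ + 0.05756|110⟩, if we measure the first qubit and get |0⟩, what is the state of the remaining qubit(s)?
-|10⟩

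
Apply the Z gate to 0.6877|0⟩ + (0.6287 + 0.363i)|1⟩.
0.6877|0⟩ + (-0.6287 - 0.363i)|1⟩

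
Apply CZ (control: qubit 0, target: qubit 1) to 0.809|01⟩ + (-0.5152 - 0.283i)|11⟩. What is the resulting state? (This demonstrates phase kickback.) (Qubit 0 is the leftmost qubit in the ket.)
0.809|01⟩ + (0.5152 + 0.283i)|11⟩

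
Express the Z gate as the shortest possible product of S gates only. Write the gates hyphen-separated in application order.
S-S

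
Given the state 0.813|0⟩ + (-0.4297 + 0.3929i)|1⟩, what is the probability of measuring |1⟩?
0.339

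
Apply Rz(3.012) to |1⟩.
(0.06475 + 0.9979i)|1⟩

Rz(3.012) = [[e^(−iθ/2), 0], [0, e^(iθ/2)]] with e^(±iθ/2) = cos(θ/2) ± i·sin(θ/2); θ = 3.012, cos(θ/2) ≈ 0.064751, sin(θ/2) ≈ 0.997901.
With a = amp(|0⟩) = 0 and b = amp(|1⟩) = 1:
new amp(|0⟩) = (0.064751 - 0.997901i)·a = 0
new amp(|1⟩) = (0.064751 + 0.997901i)·b = (0.06475 + 0.9979i)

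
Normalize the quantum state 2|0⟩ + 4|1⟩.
1/√5|0⟩ + 0.8944|1⟩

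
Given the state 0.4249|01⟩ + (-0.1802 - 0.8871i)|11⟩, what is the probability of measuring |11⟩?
0.8194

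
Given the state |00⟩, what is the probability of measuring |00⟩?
1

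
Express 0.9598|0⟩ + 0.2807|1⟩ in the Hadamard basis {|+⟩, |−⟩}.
0.8772|+⟩ + 0.4802|−⟩

With |ψ⟩ = α|0⟩ + β|1⟩, the Hadamard-basis coefficients are ⟨+|ψ⟩ = (α + β)/√2 and ⟨−|ψ⟩ = (α − β)/√2.
Here α = 0.9598, β = 0.2807: (α + β)/√2 = 0.8772, (α − β)/√2 = 0.4802.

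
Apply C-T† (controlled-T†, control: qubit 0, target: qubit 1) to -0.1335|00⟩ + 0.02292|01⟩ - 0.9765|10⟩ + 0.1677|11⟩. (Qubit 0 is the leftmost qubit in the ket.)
-0.1335|00⟩ + 0.02292|01⟩ - 0.9765|10⟩ + (0.1186 - 0.1186i)|11⟩

C-T† leaves the control-|0⟩ kets |00⟩, |01⟩ unchanged and applies T† to qubit 1 on the control-|1⟩ pair (|10⟩, |11⟩).
T† = [[1, 0], [0, (1/√2 - (1/√2)i)]].
With a = amp(|10⟩) = -0.9765 and b = amp(|11⟩) = 0.1677:
new amp(|10⟩) = (1)·a = -0.9765
new amp(|11⟩) = (1/√2 - (1/√2)i)·b = (0.1186 - 0.1186i)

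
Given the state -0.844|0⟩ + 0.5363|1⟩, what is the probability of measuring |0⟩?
0.7123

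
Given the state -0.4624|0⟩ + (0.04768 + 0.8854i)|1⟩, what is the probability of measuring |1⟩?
0.7862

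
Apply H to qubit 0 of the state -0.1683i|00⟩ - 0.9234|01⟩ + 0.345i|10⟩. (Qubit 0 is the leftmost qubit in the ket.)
0.1249i|00⟩ - 0.6529|01⟩ - 0.363i|10⟩ - 0.6529|11⟩

H on qubit 0 mixes each pair of kets that differ only in qubit 0: amplitudes (a, b) of (|…0…⟩, |…1…⟩) become ((a + b)/√2, (a − b)/√2). Kets absent from the input have amplitude 0.
(|00⟩, |10⟩): (a, b) = (-0.1683i, 0.345i) → (0.1249i, -0.363i)
(|01⟩, |11⟩): (a, b) = (-0.9234, 0) → (-0.6529, -0.6529)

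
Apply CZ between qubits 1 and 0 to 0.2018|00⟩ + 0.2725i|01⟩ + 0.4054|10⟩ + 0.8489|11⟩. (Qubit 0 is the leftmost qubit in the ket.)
0.2018|00⟩ + 0.2725i|01⟩ + 0.4054|10⟩ - 0.8489|11⟩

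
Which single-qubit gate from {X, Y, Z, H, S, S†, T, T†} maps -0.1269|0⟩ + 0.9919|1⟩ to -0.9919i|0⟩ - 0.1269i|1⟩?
Y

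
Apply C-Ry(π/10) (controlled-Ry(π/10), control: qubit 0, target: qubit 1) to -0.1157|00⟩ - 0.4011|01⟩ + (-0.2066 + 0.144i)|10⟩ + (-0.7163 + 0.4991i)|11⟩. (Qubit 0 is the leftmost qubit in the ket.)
-0.1157|00⟩ - 0.4011|01⟩ + (-0.092 + 0.06415i)|10⟩ + (-0.7398 + 0.5155i)|11⟩

C-Ry(π/10) leaves the control-|0⟩ kets |00⟩, |01⟩ unchanged and applies Ry(π/10) to qubit 1 on the control-|1⟩ pair (|10⟩, |11⟩).
Ry(π/10) = [[cos(θ/2), −sin(θ/2)], [sin(θ/2), cos(θ/2)]]; θ = π/10, cos(θ/2) ≈ 0.987688, sin(θ/2) ≈ 0.156434.
With a = amp(|10⟩) = (-0.2066 + 0.144i) and b = amp(|11⟩) = (-0.7163 + 0.4991i):
new amp(|10⟩) = (0.987688)·a + (-0.156434)·b = (-0.092 + 0.06415i)
new amp(|11⟩) = (0.156434)·a + (0.987688)·b = (-0.7398 + 0.5155i)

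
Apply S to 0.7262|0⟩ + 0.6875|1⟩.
0.7262|0⟩ + 0.6875i|1⟩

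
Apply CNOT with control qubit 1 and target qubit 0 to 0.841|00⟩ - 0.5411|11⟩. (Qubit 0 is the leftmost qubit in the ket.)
0.841|00⟩ - 0.5411|01⟩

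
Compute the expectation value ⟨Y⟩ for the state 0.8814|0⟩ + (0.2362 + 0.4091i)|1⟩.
0.7212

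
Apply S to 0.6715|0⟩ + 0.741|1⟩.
0.6715|0⟩ + 0.741i|1⟩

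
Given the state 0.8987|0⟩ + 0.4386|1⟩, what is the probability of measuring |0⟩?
0.8077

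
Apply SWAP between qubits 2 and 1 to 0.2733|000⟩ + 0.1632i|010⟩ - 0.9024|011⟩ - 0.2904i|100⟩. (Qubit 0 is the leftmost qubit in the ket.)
0.2733|000⟩ + 0.1632i|001⟩ - 0.9024|011⟩ - 0.2904i|100⟩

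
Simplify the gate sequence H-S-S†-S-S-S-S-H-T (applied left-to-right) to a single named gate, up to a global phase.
T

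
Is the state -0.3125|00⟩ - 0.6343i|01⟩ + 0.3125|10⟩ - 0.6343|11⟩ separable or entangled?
Entangled

Writing the state as a|00⟩ + b|01⟩ + c|10⟩ + d|11⟩, it is a product state iff ad − bc = 0.
Here (a, b, c, d) = (-0.3125, -0.6343i, 0.3125, -0.6343): ad − bc = (-0.3125)(-0.6343) − (-0.6343i)(0.3125) = (0.1982 + 0.1982i) ≠ 0, so the state is entangled.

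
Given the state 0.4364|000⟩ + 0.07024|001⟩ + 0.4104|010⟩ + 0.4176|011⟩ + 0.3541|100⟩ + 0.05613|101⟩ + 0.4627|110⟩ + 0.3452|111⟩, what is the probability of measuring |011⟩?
0.1744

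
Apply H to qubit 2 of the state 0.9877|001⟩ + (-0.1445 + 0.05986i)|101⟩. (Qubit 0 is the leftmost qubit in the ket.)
0.6984|000⟩ - 0.6984|001⟩ + (-0.1022 + 0.04233i)|100⟩ + (0.1022 - 0.04233i)|101⟩

H on qubit 2 mixes each pair of kets that differ only in qubit 2: amplitudes (a, b) of (|…0…⟩, |…1…⟩) become ((a + b)/√2, (a − b)/√2). Kets absent from the input have amplitude 0.
(|000⟩, |001⟩): (a, b) = (0, 0.9877) → (0.6984, -0.6984)
(|100⟩, |101⟩): (a, b) = (0, (-0.1445 + 0.05986i)) → ((-0.1022 + 0.04233i), (0.1022 - 0.04233i))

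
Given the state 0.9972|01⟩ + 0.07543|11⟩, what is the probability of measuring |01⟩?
0.9944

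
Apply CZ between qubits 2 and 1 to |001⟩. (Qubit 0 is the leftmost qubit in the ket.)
|001⟩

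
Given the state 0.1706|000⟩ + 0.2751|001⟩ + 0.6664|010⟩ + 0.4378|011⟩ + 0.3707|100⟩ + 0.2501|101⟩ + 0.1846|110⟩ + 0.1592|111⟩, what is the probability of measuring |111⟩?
0.02534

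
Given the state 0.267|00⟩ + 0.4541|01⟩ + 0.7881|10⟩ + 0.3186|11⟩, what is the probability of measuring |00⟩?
0.07129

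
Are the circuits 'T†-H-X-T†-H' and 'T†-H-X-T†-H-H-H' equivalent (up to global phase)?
Yes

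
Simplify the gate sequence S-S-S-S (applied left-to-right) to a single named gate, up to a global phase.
I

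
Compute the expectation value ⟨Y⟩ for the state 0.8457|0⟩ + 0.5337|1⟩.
0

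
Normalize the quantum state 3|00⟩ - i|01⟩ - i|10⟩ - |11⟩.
0.866|00⟩ - 0.2887i|01⟩ - 0.2887i|10⟩ - 0.2887|11⟩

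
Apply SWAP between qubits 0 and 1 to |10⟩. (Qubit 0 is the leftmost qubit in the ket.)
|01⟩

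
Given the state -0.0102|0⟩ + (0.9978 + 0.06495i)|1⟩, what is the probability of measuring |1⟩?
0.9998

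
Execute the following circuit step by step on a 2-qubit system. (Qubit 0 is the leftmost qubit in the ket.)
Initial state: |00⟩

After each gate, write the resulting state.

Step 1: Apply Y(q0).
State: i|10⟩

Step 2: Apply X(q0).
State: i|00⟩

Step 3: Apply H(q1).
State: (1/√2)i|00⟩ + (1/√2)i|01⟩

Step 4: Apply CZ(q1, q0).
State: (1/√2)i|00⟩ + (1/√2)i|01⟩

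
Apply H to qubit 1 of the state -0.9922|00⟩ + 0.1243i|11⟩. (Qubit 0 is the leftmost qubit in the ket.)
-0.7016|00⟩ - 0.7016|01⟩ + 0.08789i|10⟩ - 0.08789i|11⟩

H on qubit 1 mixes each pair of kets that differ only in qubit 1: amplitudes (a, b) of (|…0…⟩, |…1…⟩) become ((a + b)/√2, (a − b)/√2). Kets absent from the input have amplitude 0.
(|00⟩, |01⟩): (a, b) = (-0.9922, 0) → (-0.7016, -0.7016)
(|10⟩, |11⟩): (a, b) = (0, 0.1243i) → (0.08789i, -0.08789i)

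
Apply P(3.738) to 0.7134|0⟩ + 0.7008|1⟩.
0.7134|0⟩ + (-0.5798 - 0.3936i)|1⟩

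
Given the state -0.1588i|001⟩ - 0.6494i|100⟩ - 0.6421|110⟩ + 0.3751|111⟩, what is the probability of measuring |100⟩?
0.4217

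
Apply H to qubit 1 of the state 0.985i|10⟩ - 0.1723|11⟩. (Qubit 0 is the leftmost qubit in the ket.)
(-0.1218 + 0.6965i)|10⟩ + (0.1218 + 0.6965i)|11⟩

H on qubit 1 mixes each pair of kets that differ only in qubit 1: amplitudes (a, b) of (|…0…⟩, |…1…⟩) become ((a + b)/√2, (a − b)/√2). Kets absent from the input have amplitude 0.
(|10⟩, |11⟩): (a, b) = (0.985i, -0.1723) → ((-0.1218 + 0.6965i), (0.1218 + 0.6965i))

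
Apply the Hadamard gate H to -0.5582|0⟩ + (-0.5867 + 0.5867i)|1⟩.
(-0.8096 + 0.4149i)|0⟩ + (0.02015 - 0.4149i)|1⟩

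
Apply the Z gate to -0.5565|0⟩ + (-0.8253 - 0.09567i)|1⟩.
-0.5565|0⟩ + (0.8253 + 0.09567i)|1⟩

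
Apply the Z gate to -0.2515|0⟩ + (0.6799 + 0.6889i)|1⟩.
-0.2515|0⟩ + (-0.6799 - 0.6889i)|1⟩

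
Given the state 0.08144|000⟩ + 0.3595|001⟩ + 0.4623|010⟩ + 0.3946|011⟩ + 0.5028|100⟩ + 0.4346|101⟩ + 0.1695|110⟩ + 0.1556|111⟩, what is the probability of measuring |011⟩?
0.1557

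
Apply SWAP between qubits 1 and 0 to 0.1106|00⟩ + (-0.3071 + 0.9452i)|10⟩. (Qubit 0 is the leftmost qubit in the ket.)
0.1106|00⟩ + (-0.3071 + 0.9452i)|01⟩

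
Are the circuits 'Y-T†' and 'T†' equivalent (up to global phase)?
No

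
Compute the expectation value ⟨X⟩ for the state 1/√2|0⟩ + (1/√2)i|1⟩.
0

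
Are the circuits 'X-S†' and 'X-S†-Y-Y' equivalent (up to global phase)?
Yes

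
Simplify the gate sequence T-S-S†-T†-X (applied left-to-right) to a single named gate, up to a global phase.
X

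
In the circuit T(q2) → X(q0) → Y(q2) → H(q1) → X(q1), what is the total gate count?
5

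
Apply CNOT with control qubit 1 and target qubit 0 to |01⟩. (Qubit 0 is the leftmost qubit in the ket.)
|11⟩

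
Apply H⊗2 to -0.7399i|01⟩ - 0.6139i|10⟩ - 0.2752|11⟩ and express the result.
(-0.1376 - 0.6769i)|00⟩ + (0.1376 + 0.063i)|01⟩ + (0.1376 - 0.063i)|10⟩ + (-0.1376 + 0.6769i)|11⟩

H⊗2 gives amp(|y⟩) = (1/2) Σ_x (−1)^(x·y) amp(|x⟩), where x·y is the number of positions in which both x and y have a 1.
|00⟩: (-0.7399i - 0.6139i - 0.2752)/2 = (-0.1376 - 0.6769i)
|01⟩: (0.7399i - 0.6139i + 0.2752)/2 = (0.1376 + 0.063i)
|10⟩: (-0.7399i + 0.6139i + 0.2752)/2 = (0.1376 - 0.063i)
|11⟩: (0.7399i + 0.6139i - 0.2752)/2 = (-0.1376 + 0.6769i)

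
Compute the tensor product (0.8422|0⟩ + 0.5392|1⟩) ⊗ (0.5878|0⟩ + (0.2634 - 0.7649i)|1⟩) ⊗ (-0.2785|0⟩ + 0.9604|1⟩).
-0.1379|000⟩ + 0.4754|001⟩ + (-0.06178 + 0.1794i)|010⟩ + (0.2131 - 0.6187i)|011⟩ - 0.08827|100⟩ + 0.3044|101⟩ + (-0.03955 + 0.1149i)|110⟩ + (0.1364 - 0.3961i)|111⟩

amp(|b₁b₂…⟩) = product of the factor amplitudes for bits b₁, b₂, …; only kets whose every factor amplitude is nonzero survive.
|000⟩: (0.8422)(0.5878)(-0.2785) = -0.1379
|001⟩: (0.8422)(0.5878)(0.9604) = 0.4754
|010⟩: (0.8422)(0.2634 - 0.7649i)(-0.2785) = (-0.06178 + 0.1794i)
|011⟩: (0.8422)(0.2634 - 0.7649i)(0.9604) = (0.2131 - 0.6187i)
|100⟩: (0.5392)(0.5878)(-0.2785) = -0.08827
|101⟩: (0.5392)(0.5878)(0.9604) = 0.3044
|110⟩: (0.5392)(0.2634 - 0.7649i)(-0.2785) = (-0.03955 + 0.1149i)
|111⟩: (0.5392)(0.2634 - 0.7649i)(0.9604) = (0.1364 - 0.3961i)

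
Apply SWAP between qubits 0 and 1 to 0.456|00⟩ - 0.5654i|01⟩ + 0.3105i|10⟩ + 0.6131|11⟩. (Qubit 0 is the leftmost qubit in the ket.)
0.456|00⟩ + 0.3105i|01⟩ - 0.5654i|10⟩ + 0.6131|11⟩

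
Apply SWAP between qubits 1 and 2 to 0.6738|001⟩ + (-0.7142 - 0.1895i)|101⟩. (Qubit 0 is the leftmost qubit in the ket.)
0.6738|010⟩ + (-0.7142 - 0.1895i)|110⟩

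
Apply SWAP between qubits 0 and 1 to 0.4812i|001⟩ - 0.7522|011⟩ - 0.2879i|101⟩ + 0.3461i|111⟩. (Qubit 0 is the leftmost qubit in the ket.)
0.4812i|001⟩ - 0.2879i|011⟩ - 0.7522|101⟩ + 0.3461i|111⟩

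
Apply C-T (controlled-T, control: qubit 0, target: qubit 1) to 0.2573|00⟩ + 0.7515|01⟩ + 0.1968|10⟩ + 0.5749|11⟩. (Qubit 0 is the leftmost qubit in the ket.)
0.2573|00⟩ + 0.7515|01⟩ + 0.1968|10⟩ + (0.4065 + 0.4065i)|11⟩

C-T leaves the control-|0⟩ kets |00⟩, |01⟩ unchanged and applies T to qubit 1 on the control-|1⟩ pair (|10⟩, |11⟩).
T = [[1, 0], [0, (1/√2 + (1/√2)i)]].
With a = amp(|10⟩) = 0.1968 and b = amp(|11⟩) = 0.5749:
new amp(|10⟩) = (1)·a = 0.1968
new amp(|11⟩) = (1/√2 + (1/√2)i)·b = (0.4065 + 0.4065i)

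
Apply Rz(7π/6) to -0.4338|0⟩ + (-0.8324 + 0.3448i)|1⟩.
(0.1123 + 0.419i)|0⟩ + (-0.1176 - 0.8933i)|1⟩

Rz(7π/6) = [[e^(−iθ/2), 0], [0, e^(iθ/2)]] with e^(±iθ/2) = cos(θ/2) ± i·sin(θ/2); θ = 7π/6, cos(θ/2) ≈ -0.258819, sin(θ/2) ≈ 0.965926.
With a = amp(|0⟩) = -0.4338 and b = amp(|1⟩) = (-0.8324 + 0.3448i):
new amp(|0⟩) = (-0.258819 - 0.965926i)·a = (0.1123 + 0.419i)
new amp(|1⟩) = (-0.258819 + 0.965926i)·b = (-0.1176 - 0.8933i)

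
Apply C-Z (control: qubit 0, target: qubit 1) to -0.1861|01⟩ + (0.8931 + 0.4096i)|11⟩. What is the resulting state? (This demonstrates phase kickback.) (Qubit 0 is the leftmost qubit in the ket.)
-0.1861|01⟩ + (-0.8931 - 0.4096i)|11⟩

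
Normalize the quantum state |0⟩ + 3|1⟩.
0.3162|0⟩ + 0.9487|1⟩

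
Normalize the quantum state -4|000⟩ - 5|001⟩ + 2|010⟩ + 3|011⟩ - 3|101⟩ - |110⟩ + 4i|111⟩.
-1/√5|000⟩ - 0.559|001⟩ + 0.2236|010⟩ + 0.3354|011⟩ - 0.3354|101⟩ - 0.1118|110⟩ + (1/√5)i|111⟩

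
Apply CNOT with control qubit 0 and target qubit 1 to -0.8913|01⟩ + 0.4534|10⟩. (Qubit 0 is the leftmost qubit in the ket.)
-0.8913|01⟩ + 0.4534|11⟩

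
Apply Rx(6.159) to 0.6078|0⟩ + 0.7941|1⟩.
(-0.6066 - 0.04928i)|0⟩ + (-0.7926 - 0.03772i)|1⟩

Rx(6.159) = [[cos(θ/2), −i·sin(θ/2)], [−i·sin(θ/2), cos(θ/2)]]; θ = 6.159, cos(θ/2) ≈ -0.998073, sin(θ/2) ≈ 0.0620528.
With a = amp(|0⟩) = 0.6078 and b = amp(|1⟩) = 0.7941:
new amp(|0⟩) = (-0.998073)·a + (-0.0620528i)·b = (-0.6066 - 0.04928i)
new amp(|1⟩) = (-0.0620528i)·a + (-0.998073)·b = (-0.7926 - 0.03772i)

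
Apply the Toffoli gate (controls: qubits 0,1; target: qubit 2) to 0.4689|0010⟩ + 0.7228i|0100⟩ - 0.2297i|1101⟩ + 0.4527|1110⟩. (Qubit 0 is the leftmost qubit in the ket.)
0.4689|0010⟩ + 0.7228i|0100⟩ + 0.4527|1100⟩ - 0.2297i|1111⟩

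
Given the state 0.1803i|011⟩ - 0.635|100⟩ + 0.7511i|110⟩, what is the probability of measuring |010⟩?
0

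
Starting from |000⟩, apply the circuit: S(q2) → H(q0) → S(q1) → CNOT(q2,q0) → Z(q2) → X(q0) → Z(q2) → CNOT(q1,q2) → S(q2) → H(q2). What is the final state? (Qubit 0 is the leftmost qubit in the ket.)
1/2|000⟩ + 1/2|001⟩ + 1/2|100⟩ + 1/2|101⟩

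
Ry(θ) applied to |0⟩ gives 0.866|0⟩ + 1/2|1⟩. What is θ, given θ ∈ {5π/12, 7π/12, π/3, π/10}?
π/3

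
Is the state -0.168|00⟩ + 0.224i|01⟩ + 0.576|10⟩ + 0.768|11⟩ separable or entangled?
Entangled

Writing the state as a|00⟩ + b|01⟩ + c|10⟩ + d|11⟩, it is a product state iff ad − bc = 0.
Here (a, b, c, d) = (-0.168, 0.224i, 0.576, 0.768): ad − bc = (-0.168)(0.768) − (0.224i)(0.576) = (-0.129 - 0.129i) ≠ 0, so the state is entangled.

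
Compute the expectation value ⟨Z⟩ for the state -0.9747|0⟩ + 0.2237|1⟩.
0.9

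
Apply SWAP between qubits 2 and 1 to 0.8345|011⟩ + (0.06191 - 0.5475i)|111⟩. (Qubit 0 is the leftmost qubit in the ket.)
0.8345|011⟩ + (0.06191 - 0.5475i)|111⟩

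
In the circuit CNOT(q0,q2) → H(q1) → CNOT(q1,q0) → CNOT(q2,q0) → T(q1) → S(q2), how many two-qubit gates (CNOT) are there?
3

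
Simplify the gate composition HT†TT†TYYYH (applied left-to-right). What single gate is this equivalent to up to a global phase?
Y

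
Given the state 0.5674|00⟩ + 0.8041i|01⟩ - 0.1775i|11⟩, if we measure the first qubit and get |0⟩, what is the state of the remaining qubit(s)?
0.5765|0⟩ + 0.8171i|1⟩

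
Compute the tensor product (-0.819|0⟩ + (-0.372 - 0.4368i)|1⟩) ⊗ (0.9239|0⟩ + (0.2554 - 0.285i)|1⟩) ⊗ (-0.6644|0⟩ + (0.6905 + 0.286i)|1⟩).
0.5027|000⟩ + (-0.5225 - 0.2164i)|001⟩ + (0.139 - 0.1551i)|010⟩ + (-0.2112 + 0.1013i)|011⟩ + (0.2283 + 0.2681i)|100⟩ + (-0.1219 - 0.377i)|101⟩ + (0.1458 + 0.00368i)|110⟩ + (-0.15 - 0.0666i)|111⟩

amp(|b₁b₂…⟩) = product of the factor amplitudes for bits b₁, b₂, …; only kets whose every factor amplitude is nonzero survive.
|000⟩: (-0.819)(0.9239)(-0.6644) = 0.5027
|001⟩: (-0.819)(0.9239)(0.6905 + 0.286i) = (-0.5225 - 0.2164i)
|010⟩: (-0.819)(0.2554 - 0.285i)(-0.6644) = (0.139 - 0.1551i)
|011⟩: (-0.819)(0.2554 - 0.285i)(0.6905 + 0.286i) = (-0.2112 + 0.1013i)
|100⟩: (-0.372 - 0.4368i)(0.9239)(-0.6644) = (0.2283 + 0.2681i)
|101⟩: (-0.372 - 0.4368i)(0.9239)(0.6905 + 0.286i) = (-0.1219 - 0.377i)
|110⟩: (-0.372 - 0.4368i)(0.2554 - 0.285i)(-0.6644) = (0.1458 + 0.00368i)
|111⟩: (-0.372 - 0.4368i)(0.2554 - 0.285i)(0.6905 + 0.286i) = (-0.15 - 0.0666i)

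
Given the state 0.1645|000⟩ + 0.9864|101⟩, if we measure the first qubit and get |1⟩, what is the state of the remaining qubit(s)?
|01⟩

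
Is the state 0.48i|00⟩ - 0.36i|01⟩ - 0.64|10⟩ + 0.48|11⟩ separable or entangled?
Separable

Writing the state as a|00⟩ + b|01⟩ + c|10⟩ + d|11⟩, it is a product state iff ad − bc = 0.
Here (a, b, c, d) = (0.48i, -0.36i, -0.64, 0.48): ad − bc = (0.48i)(0.48) − (-0.36i)(-0.64) = 0, so the state is separable.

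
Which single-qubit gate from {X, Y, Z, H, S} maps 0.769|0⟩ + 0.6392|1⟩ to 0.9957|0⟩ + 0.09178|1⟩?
H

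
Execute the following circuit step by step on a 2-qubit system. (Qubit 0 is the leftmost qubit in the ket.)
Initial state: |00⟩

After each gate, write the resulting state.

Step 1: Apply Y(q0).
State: i|10⟩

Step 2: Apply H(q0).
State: (1/√2)i|00⟩ - (1/√2)i|10⟩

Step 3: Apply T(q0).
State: (1/√2)i|00⟩ + (1/2 - (1/2)i)|10⟩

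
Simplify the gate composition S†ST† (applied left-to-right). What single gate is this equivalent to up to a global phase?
T†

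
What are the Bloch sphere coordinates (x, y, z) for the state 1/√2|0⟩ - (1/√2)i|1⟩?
(0, -1, 0)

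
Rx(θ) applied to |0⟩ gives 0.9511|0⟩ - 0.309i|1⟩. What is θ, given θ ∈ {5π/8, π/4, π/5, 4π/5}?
π/5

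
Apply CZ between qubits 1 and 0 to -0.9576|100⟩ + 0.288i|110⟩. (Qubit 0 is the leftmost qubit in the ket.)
-0.9576|100⟩ - 0.288i|110⟩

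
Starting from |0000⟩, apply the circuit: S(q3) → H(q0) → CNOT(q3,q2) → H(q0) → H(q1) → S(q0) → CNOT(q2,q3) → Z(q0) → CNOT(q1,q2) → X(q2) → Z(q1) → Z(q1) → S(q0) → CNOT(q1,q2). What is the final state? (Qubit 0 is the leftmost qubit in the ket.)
1/√2|0010⟩ + 1/√2|0110⟩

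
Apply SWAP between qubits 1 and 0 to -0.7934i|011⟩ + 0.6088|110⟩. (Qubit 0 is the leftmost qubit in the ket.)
-0.7934i|101⟩ + 0.6088|110⟩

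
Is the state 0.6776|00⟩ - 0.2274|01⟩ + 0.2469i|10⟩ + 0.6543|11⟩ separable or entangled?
Entangled

Writing the state as a|00⟩ + b|01⟩ + c|10⟩ + d|11⟩, it is a product state iff ad − bc = 0.
Here (a, b, c, d) = (0.6776, -0.2274, 0.2469i, 0.6543): ad − bc = (0.6776)(0.6543) − (-0.2274)(0.2469i) = (0.4434 + 0.05615i) ≠ 0, so the state is entangled.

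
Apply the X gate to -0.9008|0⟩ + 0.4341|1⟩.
0.4341|0⟩ - 0.9008|1⟩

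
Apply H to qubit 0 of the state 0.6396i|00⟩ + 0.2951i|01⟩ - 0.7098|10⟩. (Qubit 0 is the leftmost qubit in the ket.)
(-0.5019 + 0.4523i)|00⟩ + 0.2087i|01⟩ + (0.5019 + 0.4523i)|10⟩ + 0.2087i|11⟩

H on qubit 0 mixes each pair of kets that differ only in qubit 0: amplitudes (a, b) of (|…0…⟩, |…1…⟩) become ((a + b)/√2, (a − b)/√2). Kets absent from the input have amplitude 0.
(|00⟩, |10⟩): (a, b) = (0.6396i, -0.7098) → ((-0.5019 + 0.4523i), (0.5019 + 0.4523i))
(|01⟩, |11⟩): (a, b) = (0.2951i, 0) → (0.2087i, 0.2087i)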